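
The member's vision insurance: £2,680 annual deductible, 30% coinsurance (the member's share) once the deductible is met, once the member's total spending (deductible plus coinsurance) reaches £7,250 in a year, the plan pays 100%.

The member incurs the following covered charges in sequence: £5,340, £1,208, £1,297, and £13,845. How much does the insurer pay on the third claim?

£907.90

Bill 1, £5,340: deductible takes £2,680, £2,660 remains; coinsurance £2,660 × 30% = £798. Cost to member: £3,478. OOP to date £3,478. Insurer: £5,340 − £3,478 = £1,862.
Bill 2, £1,208: deductible already satisfied, so member's share is 30% × £1,208 = £362.40. Member owes £362.40 (running OOP £3,840.40). Plan pays £1,208 − £362.40 = £845.60.
Bill 3, £1,297: deductible already satisfied, so member's share is 30% × £1,297 = £389.10. Member owes £389.10 (running OOP £4,229.50). Insurer: £1,297 − £389.10 = £907.90.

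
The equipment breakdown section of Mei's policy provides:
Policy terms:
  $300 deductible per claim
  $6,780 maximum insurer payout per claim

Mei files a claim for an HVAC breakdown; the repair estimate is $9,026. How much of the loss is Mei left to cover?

$2,246

Subtract the deductible: $9,026 − $300 = $8,726.
Since $8,726 > $6,780, the payout is capped at $6,780.
The business owner bears the rest of the original loss: $9,026 − $6,780 = $2,246.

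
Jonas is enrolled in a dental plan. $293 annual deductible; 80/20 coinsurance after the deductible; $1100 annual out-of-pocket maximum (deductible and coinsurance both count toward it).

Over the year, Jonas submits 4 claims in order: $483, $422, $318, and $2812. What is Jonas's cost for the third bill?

Claim 1 ($483): deductible takes $293, $190 remains; coinsurance $190 × 20% = $38. Patient pays $331; OOP now $331.
Claim 2 ($422): deductible already satisfied, so patient's share is 20% × $422 = $84.40. Patient pays $84.40; OOP now $415.40.
Claim 3 ($318): deductible already satisfied, so patient's share is 20% × $318 = $63.60. Patient owes $63.60 (running OOP $479).

$63.60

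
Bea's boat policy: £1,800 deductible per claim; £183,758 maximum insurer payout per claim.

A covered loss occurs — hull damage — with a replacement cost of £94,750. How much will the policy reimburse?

Subtract the deductible: £94,750 − £1,800 = £92,950.
£92,950 ≤ £183,758, so the limit doesn't bind; insurer pays £92,950.

£92,950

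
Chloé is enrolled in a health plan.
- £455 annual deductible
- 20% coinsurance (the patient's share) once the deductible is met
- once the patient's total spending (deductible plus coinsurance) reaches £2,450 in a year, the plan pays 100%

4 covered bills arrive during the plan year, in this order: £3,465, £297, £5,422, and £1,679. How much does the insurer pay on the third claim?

£4,337.60

#1 (£3,465): £455 finishes the deductible; £3,010 goes to coinsurance; patient's 20% is £602. Patient owes £1,057 (running OOP £1,057). Insurer: £3,465 − £1,057 = £2,408.
#2 (£297): 20% coinsurance on £297 = £59.40. Patient owes £59.40 (running OOP £1,116.40). Plan pays £297 − £59.40 = £237.60.
#3 (£5,422): deductible already satisfied, so patient's share is 20% × £5,422 = £1,084.40. Patient pays £1,084.40; OOP now £2,200.80. Insurer: £5,422 − £1,084.40 = £4,337.60.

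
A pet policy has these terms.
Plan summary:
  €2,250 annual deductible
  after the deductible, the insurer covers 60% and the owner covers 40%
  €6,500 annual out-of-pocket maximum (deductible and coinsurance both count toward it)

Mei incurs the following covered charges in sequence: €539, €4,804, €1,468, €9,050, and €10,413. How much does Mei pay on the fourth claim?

€2,425.60

Claim 1 (€539): fully absorbed by the deductible. Owner pays €539; OOP now €539.
Claim 2 (€4,804): €1,711 to deductible, leaving €3,093; 40% of €3,093 = €1,237.20. Owner pays €2,948.20; OOP now €3,487.20.
Claim 3 (€1,468): 40% coinsurance on €1,468 = €587.20. Owner pays €587.20; OOP now €4,074.40.
Claim 4 (€9,050): deductible met; 40% of €9,050 = €3,620. Adding that to €4,074.40 gives €7,694.40, past the €6,500 cap; owner pays only €6,500 − €4,074.40 = €2,425.60.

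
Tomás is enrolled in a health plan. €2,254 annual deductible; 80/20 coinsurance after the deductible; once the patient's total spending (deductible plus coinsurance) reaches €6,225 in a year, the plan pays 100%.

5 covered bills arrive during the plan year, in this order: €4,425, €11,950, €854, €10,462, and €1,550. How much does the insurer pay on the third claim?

€683.20

Claim 1 (€4,425): deductible takes €2,254, €2,171 remains; patient's 20% is €434.20. Cost to patient: €2,688.20. OOP to date €2,688.20. Insurer: €4,425 − €2,688.20 = €1,736.80.
Claim 2 (€11,950): 20% coinsurance on €11,950 = €2,390. Cost to patient: €2,390. OOP to date €5,078.20. Insurer: €11,950 − €2,390 = €9,560.
Claim 3 (€854): deductible met; 20% of €854 = €170.80. Patient owes €170.80 (running OOP €5,249). Insurer: €854 − €170.80 = €683.20.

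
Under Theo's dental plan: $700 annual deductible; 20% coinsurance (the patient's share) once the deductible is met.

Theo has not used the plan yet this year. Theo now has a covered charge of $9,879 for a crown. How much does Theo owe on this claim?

$2,535.80

Nothing has been paid toward the $700 deductible, so the first $700 of this charge is applied there.
After the $700 deductible portion, $9,879 − $700 = $9,179 is subject to coinsurance.
Patient's 20% share of $9,179 is $1,835.80.
That puts the patient's cost at $700 + $1,835.80 = $2,535.80.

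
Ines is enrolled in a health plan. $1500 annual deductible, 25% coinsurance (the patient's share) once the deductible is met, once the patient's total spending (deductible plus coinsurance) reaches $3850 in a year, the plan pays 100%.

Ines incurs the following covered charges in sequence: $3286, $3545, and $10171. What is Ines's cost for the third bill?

$1017.25

Claim 1 — $3286: deductible takes $1500, $1786 remains; patient's 25% is $446.50. Cost to patient: $1946.50. OOP to date $1946.50.
Claim 2 — $3545: deductible already satisfied, so patient's share is 25% × $3545 = $886.25. Patient pays $886.25; OOP now $2832.75.
Claim 3 — $10171: 25% coinsurance on $10171 = $2542.75. That would push OOP to $5375.50, over the $3850 cap, so patient pays $3850 − $2832.75 = $1017.25.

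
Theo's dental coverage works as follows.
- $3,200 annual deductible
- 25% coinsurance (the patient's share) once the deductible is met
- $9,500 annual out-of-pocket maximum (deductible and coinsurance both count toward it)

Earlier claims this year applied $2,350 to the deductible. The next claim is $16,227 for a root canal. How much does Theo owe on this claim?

$4,694.25

Deductible still to meet: $3,200 − $2,350 = $850.
After the $850 deductible portion, $16,227 − $850 = $15,377 is subject to coinsurance.
Coinsurance: $15,377 × 25% = $3,844.25.
That puts the patient's cost at $850 + $3,844.25 = $4,694.25 before any cap.
Cumulative spending $2,350 + $4,694.25 = $7,044.25 stays under the $9,500 maximum.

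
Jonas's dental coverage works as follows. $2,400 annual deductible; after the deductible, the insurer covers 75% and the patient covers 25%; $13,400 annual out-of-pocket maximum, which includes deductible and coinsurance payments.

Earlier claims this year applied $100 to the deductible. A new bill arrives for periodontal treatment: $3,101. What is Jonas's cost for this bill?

$2,500.25

$100 of the $2,400 deductible is already met, leaving $2,300.
The remaining $801 (= $3,101 − $2,300) moves to coinsurance.
25% of $801 = $200.25 falls to the patient.
So the patient owes $2,300 + $200.25 = $2,500.25 before any cap.
Year-to-date out-of-pocket becomes $100 + $2,500.25 = $2,600.25, still under the $13,400 maximum, so no cap applies.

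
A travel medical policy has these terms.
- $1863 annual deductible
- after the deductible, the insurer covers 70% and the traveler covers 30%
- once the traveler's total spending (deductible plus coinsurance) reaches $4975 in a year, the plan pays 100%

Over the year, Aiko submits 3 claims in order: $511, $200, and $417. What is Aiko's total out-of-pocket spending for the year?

Claim 1 — $511: fully absorbed by the deductible. Traveler owes $511 (running OOP $511).
Claim 2 — $200: all of it applies to the deductible. Traveler pays $200; OOP now $711.
Claim 3 — $417: entire amount goes to the deductible. Cost to traveler: $417. OOP to date $1128.
Summing the traveler's payments: $511 + $200 + $417 = $1128.

$1128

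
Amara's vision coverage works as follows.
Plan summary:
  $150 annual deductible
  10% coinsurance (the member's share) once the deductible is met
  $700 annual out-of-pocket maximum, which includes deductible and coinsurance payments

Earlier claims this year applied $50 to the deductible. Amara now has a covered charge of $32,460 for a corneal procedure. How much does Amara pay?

Remaining deductible: $150 − $50 = $100.
The remaining $32,360 (= $32,460 − $100) moves to coinsurance.
Member's 10% share of $32,360 is $3,236.
So the member owes $100 + $3,236 = $3,336 before any cap.
That would bring total out-of-pocket to $3,386, past the $700 cap. The member is capped at $700 − $50 = $650 on this claim.

$650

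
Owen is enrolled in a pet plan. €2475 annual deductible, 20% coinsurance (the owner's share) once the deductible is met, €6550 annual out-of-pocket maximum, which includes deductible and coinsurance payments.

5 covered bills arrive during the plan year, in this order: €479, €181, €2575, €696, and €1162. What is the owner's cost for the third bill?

€1967

Claim 1 — €479: fully absorbed by the deductible. Owner pays €479; OOP now €479.
Claim 2 — €181: fully absorbed by the deductible. Owner pays €181; OOP now €660.
Claim 3 — €2575: €1815 finishes the deductible; €760 goes to coinsurance; coinsurance €760 × 20% = €152. Owner pays €1967; OOP now €2627.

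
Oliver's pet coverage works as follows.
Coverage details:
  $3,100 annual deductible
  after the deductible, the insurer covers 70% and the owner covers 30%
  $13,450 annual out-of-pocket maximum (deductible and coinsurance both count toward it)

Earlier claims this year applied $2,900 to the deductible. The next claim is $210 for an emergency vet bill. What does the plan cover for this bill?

Deductible still to meet: $3,100 − $2,900 = $200.
After the $200 deductible portion, $210 − $200 = $10 is subject to coinsurance.
Owner's 30% share of $10 is $3.
So the owner owes $200 + $3 = $203 before any cap.
Cumulative spending $2,900 + $203 = $3,103 stays under the $13,450 maximum.
The insurer covers the remainder: $210 − $203 = $7.

$7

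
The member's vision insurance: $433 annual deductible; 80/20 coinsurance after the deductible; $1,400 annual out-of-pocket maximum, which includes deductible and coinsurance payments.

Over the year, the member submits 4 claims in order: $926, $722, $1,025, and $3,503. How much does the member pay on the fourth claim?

$519

Claim 1 ($926): deductible takes $433, $493 remains; member's 20% is $98.60. Cost to member: $531.60. OOP to date $531.60.
Claim 2 ($722): deductible already satisfied, so member's share is 20% × $722 = $144.40. Cost to member: $144.40. OOP to date $676.
Claim 3 ($1,025): 20% coinsurance on $1,025 = $205. Cost to member: $205. OOP to date $881.
Claim 4 ($3,503): 20% coinsurance on $3,503 = $700.60. Adding that to $881 gives $1,581.60, past the $1,400 cap; member pays only $1,400 − $881 = $519.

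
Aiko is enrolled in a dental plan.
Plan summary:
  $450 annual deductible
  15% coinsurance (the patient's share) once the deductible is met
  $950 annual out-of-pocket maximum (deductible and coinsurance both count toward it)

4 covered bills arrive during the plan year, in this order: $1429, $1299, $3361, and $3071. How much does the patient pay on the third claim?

#1 ($1429): deductible takes $450, $979 remains; coinsurance $979 × 15% = $146.85. Patient pays $596.85; OOP now $596.85.
#2 ($1299): deductible already satisfied, so patient's share is 15% × $1299 = $194.85. Cost to patient: $194.85. OOP to date $791.70.
#3 ($3361): deductible met; 15% of $3361 = $504.15. OOP would hit $1295.85 > $950, so the cap limits the patient to $950 − $791.70 = $158.30.

$158.30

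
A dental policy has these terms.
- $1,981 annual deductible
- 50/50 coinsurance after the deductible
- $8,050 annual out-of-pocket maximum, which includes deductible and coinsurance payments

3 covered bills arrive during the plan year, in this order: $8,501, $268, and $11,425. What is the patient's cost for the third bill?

#1 ($8,501): $1,981 finishes the deductible; $6,520 goes to coinsurance; patient's 50% is $3,260. Patient owes $5,241 (running OOP $5,241).
#2 ($268): 50% coinsurance on $268 = $134. Cost to patient: $134. OOP to date $5,375.
#3 ($11,425): deductible already satisfied, so patient's share is 50% × $11,425 = $5,712.50. That would push OOP to $11,087.50, over the $8,050 cap, so patient pays $8,050 − $5,375 = $2,675.

$2,675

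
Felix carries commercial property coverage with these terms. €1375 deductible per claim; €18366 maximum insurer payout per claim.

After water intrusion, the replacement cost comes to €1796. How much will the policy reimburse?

€421

After the deductible, €1796 − €1375 = €421 remains.
€421 ≤ €18366, so the limit doesn't bind; insurer pays €421.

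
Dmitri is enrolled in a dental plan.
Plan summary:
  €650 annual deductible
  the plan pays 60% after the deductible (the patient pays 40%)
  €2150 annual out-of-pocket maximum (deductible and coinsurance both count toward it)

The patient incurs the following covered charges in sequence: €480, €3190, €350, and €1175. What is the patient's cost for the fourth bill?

Bill 1, €480: fully absorbed by the deductible. Cost to patient: €480. OOP to date €480.
Bill 2, €3190: deductible takes €170, €3020 remains; coinsurance €3020 × 40% = €1208. Patient owes €1378 (running OOP €1858).
Bill 3, €350: deductible already satisfied, so patient's share is 40% × €350 = €140. Patient owes €140 (running OOP €1998).
Bill 4, €1175: 40% coinsurance on €1175 = €470. That would push OOP to €2468, over the €2150 cap, so patient pays €2150 − €1998 = €152.

€152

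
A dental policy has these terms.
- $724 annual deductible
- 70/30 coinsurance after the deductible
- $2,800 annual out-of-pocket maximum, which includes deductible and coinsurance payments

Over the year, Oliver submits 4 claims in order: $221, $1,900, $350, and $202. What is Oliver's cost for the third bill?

$105

Claim 1 — $221: fully absorbed by the deductible. Cost to patient: $221. OOP to date $221.
Claim 2 — $1,900: $503 to deductible, leaving $1,397; 30% of $1,397 = $419.10. Cost to patient: $922.10. OOP to date $1,143.10.
Claim 3 — $350: 30% coinsurance on $350 = $105. Patient owes $105 (running OOP $1,248.10).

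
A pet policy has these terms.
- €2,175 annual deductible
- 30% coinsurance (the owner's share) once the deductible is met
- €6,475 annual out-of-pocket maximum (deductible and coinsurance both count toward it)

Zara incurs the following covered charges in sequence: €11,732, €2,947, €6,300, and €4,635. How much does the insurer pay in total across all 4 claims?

€19,139

Claim 1 (€11,732): €2,175 to deductible, leaving €9,557; owner's 30% is €2,867.10. Owner pays €5,042.10; OOP now €5,042.10. Insurer: €11,732 − €5,042.10 = €6,689.90.
Claim 2 (€2,947): deductible met; 30% of €2,947 = €884.10. Cost to owner: €884.10. OOP to date €5,926.20. Insurer: €2,947 − €884.10 = €2,062.90.
Claim 3 (€6,300): deductible met; 30% of €6,300 = €1,890. That would push OOP to €7,816.20, over the €6,475 cap, so owner pays €6,475 − €5,926.20 = €548.80. Insurer: €6,300 − €548.80 = €5,751.20.
Claim 4 (€4,635): deductible met; 30% of €4,635 = €1,390.50. OOP would hit €7,865.50 > €6,475, so the cap limits the owner to €6,475 − €6,475 = €0. Insurer: €4,635 − €0 = €4,635.
Insurer total: €6,689.90 + €2,062.90 + €5,751.20 + €4,635 = €19,139.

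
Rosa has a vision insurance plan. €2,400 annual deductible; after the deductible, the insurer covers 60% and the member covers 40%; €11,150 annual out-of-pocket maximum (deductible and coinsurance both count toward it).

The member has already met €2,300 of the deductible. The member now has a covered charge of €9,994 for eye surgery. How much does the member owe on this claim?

Remaining deductible: €2,400 − €2,300 = €100.
After the €100 deductible portion, €9,994 − €100 = €9,894 is subject to coinsurance.
Coinsurance: €9,894 × 40% = €3,957.60.
So the member owes €100 + €3,957.60 = €4,057.60 before any cap.
Year-to-date out-of-pocket becomes €2,300 + €4,057.60 = €6,357.60, still under the €11,150 maximum, so no cap applies.

€4,057.60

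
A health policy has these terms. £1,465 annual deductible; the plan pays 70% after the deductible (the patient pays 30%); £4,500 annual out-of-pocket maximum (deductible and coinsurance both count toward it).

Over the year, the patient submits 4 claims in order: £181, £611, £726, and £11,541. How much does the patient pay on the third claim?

£688.90

Bill 1, £181: fully absorbed by the deductible. Patient owes £181 (running OOP £181).
Bill 2, £611: fully absorbed by the deductible. Patient owes £611 (running OOP £792).
Bill 3, £726: deductible takes £673, £53 remains; coinsurance £53 × 30% = £15.90. Cost to patient: £688.90. OOP to date £1,480.90.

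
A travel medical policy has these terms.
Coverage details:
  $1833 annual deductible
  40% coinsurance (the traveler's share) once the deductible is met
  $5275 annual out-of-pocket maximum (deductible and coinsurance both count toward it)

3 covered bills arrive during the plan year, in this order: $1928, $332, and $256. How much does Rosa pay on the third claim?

$102.40

Claim 1 ($1928): deductible takes $1833, $95 remains; coinsurance $95 × 40% = $38. Cost to traveler: $1871. OOP to date $1871.
Claim 2 ($332): 40% coinsurance on $332 = $132.80. Cost to traveler: $132.80. OOP to date $2003.80.
Claim 3 ($256): 40% coinsurance on $256 = $102.40. Traveler owes $102.40 (running OOP $2106.20).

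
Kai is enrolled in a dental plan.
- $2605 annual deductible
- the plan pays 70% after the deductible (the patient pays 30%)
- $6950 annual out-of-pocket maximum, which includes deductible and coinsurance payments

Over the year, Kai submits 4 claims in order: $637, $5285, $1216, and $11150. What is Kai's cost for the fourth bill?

Bill 1, $637: entire amount goes to the deductible. Patient pays $637; OOP now $637.
Bill 2, $5285: $1968 to deductible, leaving $3317; patient's 30% is $995.10. Patient pays $2963.10; OOP now $3600.10.
Bill 3, $1216: deductible met; 30% of $1216 = $364.80. Patient owes $364.80 (running OOP $3964.90).
Bill 4, $11150: 30% coinsurance on $11150 = $3345. OOP would hit $7309.90 > $6950, so the cap limits the patient to $6950 − $3964.90 = $2985.10.

$2985.10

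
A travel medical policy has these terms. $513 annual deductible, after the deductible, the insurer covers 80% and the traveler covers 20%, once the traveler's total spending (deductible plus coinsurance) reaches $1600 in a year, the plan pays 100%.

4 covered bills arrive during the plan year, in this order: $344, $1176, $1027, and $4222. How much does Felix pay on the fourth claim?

Claim 1 — $344: all of it applies to the deductible. Traveler owes $344 (running OOP $344).
Claim 2 — $1176: $169 finishes the deductible; $1007 goes to coinsurance; coinsurance $1007 × 20% = $201.40. Cost to traveler: $370.40. OOP to date $714.40.
Claim 3 — $1027: deductible already satisfied, so traveler's share is 20% × $1027 = $205.40. Traveler owes $205.40 (running OOP $919.80).
Claim 4 — $4222: deductible met; 20% of $4222 = $844.40. Adding that to $919.80 gives $1764.20, past the $1600 cap; traveler pays only $1600 − $919.80 = $680.20.

$680.20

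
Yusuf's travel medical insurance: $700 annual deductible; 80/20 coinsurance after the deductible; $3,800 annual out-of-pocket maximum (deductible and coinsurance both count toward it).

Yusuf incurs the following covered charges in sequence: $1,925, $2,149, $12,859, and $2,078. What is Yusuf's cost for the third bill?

$2,425.20

Bill 1, $1,925: deductible takes $700, $1,225 remains; 20% of $1,225 = $245. Traveler owes $945 (running OOP $945).
Bill 2, $2,149: deductible met; 20% of $2,149 = $429.80. Traveler owes $429.80 (running OOP $1,374.80).
Bill 3, $12,859: deductible met; 20% of $12,859 = $2,571.80. OOP would hit $3,946.60 > $3,800, so the cap limits the traveler to $3,800 − $1,374.80 = $2,425.20.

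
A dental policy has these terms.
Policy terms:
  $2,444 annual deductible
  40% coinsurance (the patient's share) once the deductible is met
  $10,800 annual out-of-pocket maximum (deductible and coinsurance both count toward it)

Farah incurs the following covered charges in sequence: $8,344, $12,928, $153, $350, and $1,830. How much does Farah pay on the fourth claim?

Bill 1, $8,344: $2,444 finishes the deductible; $5,900 goes to coinsurance; 40% of $5,900 = $2,360. Patient owes $4,804 (running OOP $4,804).
Bill 2, $12,928: deductible met; 40% of $12,928 = $5,171.20. Patient owes $5,171.20 (running OOP $9,975.20).
Bill 3, $153: deductible already satisfied, so patient's share is 40% × $153 = $61.20. Cost to patient: $61.20. OOP to date $10,036.40.
Bill 4, $350: deductible met; 40% of $350 = $140. Cost to patient: $140. OOP to date $10,176.40.

$140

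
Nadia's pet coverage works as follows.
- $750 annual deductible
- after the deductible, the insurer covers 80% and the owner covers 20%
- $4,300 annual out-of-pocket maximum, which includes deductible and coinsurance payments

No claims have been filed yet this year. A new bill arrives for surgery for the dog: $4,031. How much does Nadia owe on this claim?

Deductible not yet touched, so the first $750 of the bill goes to the deductible.
After the $750 deductible portion, $4,031 − $750 = $3,281 is subject to coinsurance.
Owner's 20% share of $3,281 is $656.20.
Owner responsibility before any cap: $750 + $656.20 = $1,406.20.
Year-to-date out-of-pocket becomes $0 + $1,406.20 = $1,406.20, still under the $4,300 maximum, so no cap applies.

$1,406.20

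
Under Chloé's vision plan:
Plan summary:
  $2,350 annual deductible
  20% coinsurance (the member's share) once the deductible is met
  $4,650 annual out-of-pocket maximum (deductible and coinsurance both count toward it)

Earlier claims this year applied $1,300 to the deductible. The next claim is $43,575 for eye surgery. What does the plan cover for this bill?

$1,300 of the $2,350 deductible is already met, leaving $1,050.
After the $1,050 deductible portion, $43,575 − $1,050 = $42,525 is subject to coinsurance.
Coinsurance: $42,525 × 20% = $8,505.
Member responsibility before any cap: $1,050 + $8,505 = $9,555.
Year-to-date out-of-pocket would reach $1,300 + $9,555 = $10,855, above the $4,650 maximum, so the member pays only $4,650 − $1,300 = $3,350.
The plan picks up $43,575 − $3,350 = $40,225.

$40,225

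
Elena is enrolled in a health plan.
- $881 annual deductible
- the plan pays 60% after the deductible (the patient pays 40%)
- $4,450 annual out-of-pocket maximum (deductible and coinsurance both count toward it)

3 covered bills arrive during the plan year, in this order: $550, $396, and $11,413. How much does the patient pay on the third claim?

Claim 1 ($550): all of it applies to the deductible. Patient pays $550; OOP now $550.
Claim 2 ($396): deductible takes $331, $65 remains; 40% of $65 = $26. Patient pays $357; OOP now $907.
Claim 3 ($11,413): deductible met; 40% of $11,413 = $4,565.20. OOP would hit $5,472.20 > $4,450, so the cap limits the patient to $4,450 − $907 = $3,543.

$3,543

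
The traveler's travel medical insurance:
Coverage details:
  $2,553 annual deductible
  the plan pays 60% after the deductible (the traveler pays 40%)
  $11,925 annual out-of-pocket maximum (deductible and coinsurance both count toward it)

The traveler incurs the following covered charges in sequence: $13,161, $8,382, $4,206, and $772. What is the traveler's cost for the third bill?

Bill 1, $13,161: $2,553 finishes the deductible; $10,608 goes to coinsurance; coinsurance $10,608 × 40% = $4,243.20. Traveler pays $6,796.20; OOP now $6,796.20.
Bill 2, $8,382: deductible met; 40% of $8,382 = $3,352.80. Traveler pays $3,352.80; OOP now $10,149.
Bill 3, $4,206: 40% coinsurance on $4,206 = $1,682.40. Cost to traveler: $1,682.40. OOP to date $11,831.40.

$1,682.40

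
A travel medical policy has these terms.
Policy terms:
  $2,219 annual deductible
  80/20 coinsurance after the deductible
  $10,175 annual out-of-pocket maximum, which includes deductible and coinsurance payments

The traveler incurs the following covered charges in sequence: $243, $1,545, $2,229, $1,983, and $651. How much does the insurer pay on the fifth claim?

Claim 1 ($243): all of it applies to the deductible. Traveler pays $243; OOP now $243. Insurer: $243 − $243 = $0.
Claim 2 ($1,545): entire amount goes to the deductible. Cost to traveler: $1,545. OOP to date $1,788. Plan pays $1,545 − $1,545 = $0.
Claim 3 ($2,229): deductible takes $431, $1,798 remains; traveler's 20% is $359.60. Cost to traveler: $790.60. OOP to date $2,578.60. Plan pays $2,229 − $790.60 = $1,438.40.
Claim 4 ($1,983): deductible met; 20% of $1,983 = $396.60. Cost to traveler: $396.60. OOP to date $2,975.20. Plan pays $1,983 − $396.60 = $1,586.40.
Claim 5 ($651): deductible met; 20% of $651 = $130.20. Traveler owes $130.20 (running OOP $3,105.40). Plan pays $651 − $130.20 = $520.80.

$520.80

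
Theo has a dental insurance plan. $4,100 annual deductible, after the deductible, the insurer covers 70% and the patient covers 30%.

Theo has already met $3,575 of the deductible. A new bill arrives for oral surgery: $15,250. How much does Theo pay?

$3,575 of the $4,100 deductible is already met, leaving $525.
That leaves $15,250 − $525 = $14,725 for coinsurance.
Patient's 30% share of $14,725 is $4,417.50.
That puts the patient's cost at $525 + $4,417.50 = $4,942.50.

$4,942.50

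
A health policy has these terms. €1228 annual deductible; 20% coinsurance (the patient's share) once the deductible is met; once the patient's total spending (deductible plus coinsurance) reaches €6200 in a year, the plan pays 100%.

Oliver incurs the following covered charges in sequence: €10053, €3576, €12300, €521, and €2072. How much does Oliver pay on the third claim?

€2460

Claim 1 (€10053): €1228 to deductible, leaving €8825; coinsurance €8825 × 20% = €1765. Patient owes €2993 (running OOP €2993).
Claim 2 (€3576): deductible already satisfied, so patient's share is 20% × €3576 = €715.20. Patient owes €715.20 (running OOP €3708.20).
Claim 3 (€12300): deductible met; 20% of €12300 = €2460. Patient owes €2460 (running OOP €6168.20).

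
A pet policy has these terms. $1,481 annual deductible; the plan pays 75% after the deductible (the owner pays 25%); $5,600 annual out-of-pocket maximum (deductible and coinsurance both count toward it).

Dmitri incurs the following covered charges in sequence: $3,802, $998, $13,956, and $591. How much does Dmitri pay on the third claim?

Claim 1 — $3,802: $1,481 finishes the deductible; $2,321 goes to coinsurance; owner's 25% is $580.25. Owner owes $2,061.25 (running OOP $2,061.25).
Claim 2 — $998: deductible already satisfied, so owner's share is 25% × $998 = $249.50. Owner owes $249.50 (running OOP $2,310.75).
Claim 3 — $13,956: deductible already satisfied, so owner's share is 25% × $13,956 = $3,489. That would push OOP to $5,799.75, over the $5,600 cap, so owner pays $5,600 − $2,310.75 = $3,289.25.

$3,289.25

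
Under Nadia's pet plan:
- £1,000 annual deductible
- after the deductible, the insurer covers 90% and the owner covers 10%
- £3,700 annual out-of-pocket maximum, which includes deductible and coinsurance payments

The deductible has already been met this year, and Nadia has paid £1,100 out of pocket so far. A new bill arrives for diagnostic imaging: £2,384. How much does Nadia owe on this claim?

The deductible is already satisfied, so the full bill goes to coinsurance.
Owner's 10% share of £2,384 is £238.40.
Total out-of-pocket so far would be £1,100 + £238.40 = £1,338.40, below the £3,700 cap — no reduction.

£238.40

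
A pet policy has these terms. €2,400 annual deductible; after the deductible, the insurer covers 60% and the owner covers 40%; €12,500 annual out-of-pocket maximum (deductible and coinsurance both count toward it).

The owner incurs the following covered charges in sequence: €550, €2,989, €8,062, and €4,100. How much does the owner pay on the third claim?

Claim 1 — €550: entire amount goes to the deductible. Cost to owner: €550. OOP to date €550.
Claim 2 — €2,989: €1,850 finishes the deductible; €1,139 goes to coinsurance; coinsurance €1,139 × 40% = €455.60. Owner pays €2,305.60; OOP now €2,855.60.
Claim 3 — €8,062: 40% coinsurance on €8,062 = €3,224.80. Owner owes €3,224.80 (running OOP €6,080.40).

€3,224.80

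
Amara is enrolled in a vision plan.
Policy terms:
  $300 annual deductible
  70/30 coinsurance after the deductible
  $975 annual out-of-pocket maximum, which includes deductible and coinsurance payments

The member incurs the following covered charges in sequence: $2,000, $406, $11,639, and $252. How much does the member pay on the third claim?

$43.20

Bill 1, $2,000: deductible takes $300, $1,700 remains; 30% of $1,700 = $510. Member owes $810 (running OOP $810).
Bill 2, $406: deductible already satisfied, so member's share is 30% × $406 = $121.80. Member owes $121.80 (running OOP $931.80).
Bill 3, $11,639: deductible already satisfied, so member's share is 30% × $11,639 = $3,491.70. Adding that to $931.80 gives $4,423.50, past the $975 cap; member pays only $975 − $931.80 = $43.20.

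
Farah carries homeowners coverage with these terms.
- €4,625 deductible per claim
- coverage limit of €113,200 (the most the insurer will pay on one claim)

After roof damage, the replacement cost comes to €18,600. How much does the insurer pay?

Less the €4,625 deductible: €18,600 − €4,625 = €13,975.
€13,975 is within the €113,200 limit, so the insurer pays €13,975.

€13,975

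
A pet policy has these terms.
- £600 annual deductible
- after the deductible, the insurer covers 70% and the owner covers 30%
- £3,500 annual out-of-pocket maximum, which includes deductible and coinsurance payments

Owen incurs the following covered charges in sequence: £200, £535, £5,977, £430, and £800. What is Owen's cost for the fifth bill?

£240

#1 (£200): fully absorbed by the deductible. Owner pays £200; OOP now £200.
#2 (£535): deductible takes £400, £135 remains; 30% of £135 = £40.50. Owner owes £440.50 (running OOP £640.50).
#3 (£5,977): deductible already satisfied, so owner's share is 30% × £5,977 = £1,793.10. Owner pays £1,793.10; OOP now £2,433.60.
#4 (£430): deductible already satisfied, so owner's share is 30% × £430 = £129. Cost to owner: £129. OOP to date £2,562.60.
#5 (£800): deductible already satisfied, so owner's share is 30% × £800 = £240. Owner owes £240 (running OOP £2,802.60).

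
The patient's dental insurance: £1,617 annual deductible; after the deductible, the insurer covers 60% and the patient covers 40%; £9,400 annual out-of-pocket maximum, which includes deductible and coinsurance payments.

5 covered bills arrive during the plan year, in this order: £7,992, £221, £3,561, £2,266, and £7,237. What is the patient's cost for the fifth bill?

£2,813.80

#1 (£7,992): deductible takes £1,617, £6,375 remains; patient's 40% is £2,550. Patient owes £4,167 (running OOP £4,167).
#2 (£221): 40% coinsurance on £221 = £88.40. Cost to patient: £88.40. OOP to date £4,255.40.
#3 (£3,561): deductible met; 40% of £3,561 = £1,424.40. Patient pays £1,424.40; OOP now £5,679.80.
#4 (£2,266): deductible already satisfied, so patient's share is 40% × £2,266 = £906.40. Patient owes £906.40 (running OOP £6,586.20).
#5 (£7,237): 40% coinsurance on £7,237 = £2,894.80. Adding that to £6,586.20 gives £9,481, past the £9,400 cap; patient pays only £9,400 − £6,586.20 = £2,813.80.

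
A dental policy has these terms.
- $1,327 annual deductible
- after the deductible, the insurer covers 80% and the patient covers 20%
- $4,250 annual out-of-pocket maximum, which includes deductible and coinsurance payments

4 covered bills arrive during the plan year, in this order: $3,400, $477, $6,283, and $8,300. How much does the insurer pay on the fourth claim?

#1 ($3,400): $1,327 to deductible, leaving $2,073; coinsurance $2,073 × 20% = $414.60. Cost to patient: $1,741.60. OOP to date $1,741.60. Plan pays $3,400 − $1,741.60 = $1,658.40.
#2 ($477): 20% coinsurance on $477 = $95.40. Cost to patient: $95.40. OOP to date $1,837. Insurer: $477 − $95.40 = $381.60.
#3 ($6,283): deductible already satisfied, so patient's share is 20% × $6,283 = $1,256.60. Patient owes $1,256.60 (running OOP $3,093.60). Insurer: $6,283 − $1,256.60 = $5,026.40.
#4 ($8,300): deductible met; 20% of $8,300 = $1,660. Adding that to $3,093.60 gives $4,753.60, past the $4,250 cap; patient pays only $4,250 − $3,093.60 = $1,156.40. Insurer: $8,300 − $1,156.40 = $7,143.60.

$7,143.60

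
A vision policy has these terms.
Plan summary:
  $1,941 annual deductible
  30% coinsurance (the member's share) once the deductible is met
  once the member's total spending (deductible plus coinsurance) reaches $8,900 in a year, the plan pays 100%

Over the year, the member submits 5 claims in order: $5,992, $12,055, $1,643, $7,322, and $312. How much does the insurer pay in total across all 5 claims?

$18,424

Claim 1 — $5,992: $1,941 finishes the deductible; $4,051 goes to coinsurance; 30% of $4,051 = $1,215.30. Cost to member: $3,156.30. OOP to date $3,156.30. Plan pays $5,992 − $3,156.30 = $2,835.70.
Claim 2 — $12,055: 30% coinsurance on $12,055 = $3,616.50. Member owes $3,616.50 (running OOP $6,772.80). Plan pays $12,055 − $3,616.50 = $8,438.50.
Claim 3 — $1,643: deductible already satisfied, so member's share is 30% × $1,643 = $492.90. Member owes $492.90 (running OOP $7,265.70). Insurer: $1,643 − $492.90 = $1,150.10.
Claim 4 — $7,322: deductible met; 30% of $7,322 = $2,196.60. That would push OOP to $9,462.30, over the $8,900 cap, so member pays $8,900 − $7,265.70 = $1,634.30. Plan pays $7,322 − $1,634.30 = $5,687.70.
Claim 5 — $312: deductible met; 30% of $312 = $93.60. OOP would hit $8,993.60 > $8,900, so the cap limits the member to $8,900 − $8,900 = $0. Insurer: $312 − $0 = $312.
Insurer total = bills − member's total = $27,324 − $8,900 = $18,424.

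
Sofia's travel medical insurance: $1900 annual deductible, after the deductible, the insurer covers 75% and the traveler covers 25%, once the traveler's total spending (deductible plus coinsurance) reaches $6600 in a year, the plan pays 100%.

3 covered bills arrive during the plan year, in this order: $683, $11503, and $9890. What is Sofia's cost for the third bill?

$2128.50

Bill 1, $683: all of it applies to the deductible. Cost to traveler: $683. OOP to date $683.
Bill 2, $11503: $1217 finishes the deductible; $10286 goes to coinsurance; coinsurance $10286 × 25% = $2571.50. Traveler pays $3788.50; OOP now $4471.50.
Bill 3, $9890: deductible met; 25% of $9890 = $2472.50. That would push OOP to $6944, over the $6600 cap, so traveler pays $6600 − $4471.50 = $2128.50.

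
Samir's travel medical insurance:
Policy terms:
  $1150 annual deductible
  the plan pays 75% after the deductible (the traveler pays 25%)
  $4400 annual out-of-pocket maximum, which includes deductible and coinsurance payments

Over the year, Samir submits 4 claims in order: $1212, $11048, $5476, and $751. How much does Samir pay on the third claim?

$472.50

#1 ($1212): $1150 finishes the deductible; $62 goes to coinsurance; 25% of $62 = $15.50. Cost to traveler: $1165.50. OOP to date $1165.50.
#2 ($11048): deductible met; 25% of $11048 = $2762. Cost to traveler: $2762. OOP to date $3927.50.
#3 ($5476): deductible already satisfied, so traveler's share is 25% × $5476 = $1369. OOP would hit $5296.50 > $4400, so the cap limits the traveler to $4400 − $3927.50 = $472.50.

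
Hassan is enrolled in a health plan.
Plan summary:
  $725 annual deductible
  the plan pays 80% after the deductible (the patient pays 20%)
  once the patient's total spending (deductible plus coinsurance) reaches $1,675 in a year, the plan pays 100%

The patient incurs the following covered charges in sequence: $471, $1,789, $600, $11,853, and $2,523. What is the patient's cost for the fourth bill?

#1 ($471): fully absorbed by the deductible. Patient pays $471; OOP now $471.
#2 ($1,789): deductible takes $254, $1,535 remains; patient's 20% is $307. Patient owes $561 (running OOP $1,032).
#3 ($600): deductible met; 20% of $600 = $120. Patient pays $120; OOP now $1,152.
#4 ($11,853): deductible already satisfied, so patient's share is 20% × $11,853 = $2,370.60. Adding that to $1,152 gives $3,522.60, past the $1,675 cap; patient pays only $1,675 − $1,152 = $523.

$523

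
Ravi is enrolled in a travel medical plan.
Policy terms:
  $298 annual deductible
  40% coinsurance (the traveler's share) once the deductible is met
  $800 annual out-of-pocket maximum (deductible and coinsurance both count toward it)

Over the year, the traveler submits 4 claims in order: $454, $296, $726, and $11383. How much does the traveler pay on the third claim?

$290.40

#1 ($454): $298 to deductible, leaving $156; traveler's 40% is $62.40. Cost to traveler: $360.40. OOP to date $360.40.
#2 ($296): deductible met; 40% of $296 = $118.40. Traveler owes $118.40 (running OOP $478.80).
#3 ($726): deductible already satisfied, so traveler's share is 40% × $726 = $290.40. Traveler owes $290.40 (running OOP $769.20).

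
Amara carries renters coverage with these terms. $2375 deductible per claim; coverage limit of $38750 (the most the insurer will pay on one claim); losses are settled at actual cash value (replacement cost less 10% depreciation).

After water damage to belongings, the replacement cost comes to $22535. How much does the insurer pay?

$17906.50

At 10% depreciation, ACV = $22535 − $2253.50 = $20281.50.
Subtract the deductible: $20281.50 − $2375 = $17906.50.
$17906.50 is within the $38750 limit, so the insurer pays $17906.50.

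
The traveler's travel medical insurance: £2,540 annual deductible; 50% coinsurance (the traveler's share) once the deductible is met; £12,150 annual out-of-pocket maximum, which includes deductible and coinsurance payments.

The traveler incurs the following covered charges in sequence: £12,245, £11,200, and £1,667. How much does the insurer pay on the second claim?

£6,442.50

#1 (£12,245): £2,540 to deductible, leaving £9,705; coinsurance £9,705 × 50% = £4,852.50. Cost to traveler: £7,392.50. OOP to date £7,392.50. Plan pays £12,245 − £7,392.50 = £4,852.50.
#2 (£11,200): deductible met; 50% of £11,200 = £5,600. That would push OOP to £12,992.50, over the £12,150 cap, so traveler pays £12,150 − £7,392.50 = £4,757.50. Insurer: £11,200 − £4,757.50 = £6,442.50.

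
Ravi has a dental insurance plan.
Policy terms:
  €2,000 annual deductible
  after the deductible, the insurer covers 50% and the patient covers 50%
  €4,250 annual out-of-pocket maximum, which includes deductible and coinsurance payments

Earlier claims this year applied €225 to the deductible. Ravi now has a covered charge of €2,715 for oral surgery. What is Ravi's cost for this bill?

€2,245

Remaining deductible: €2,000 − €225 = €1,775.
That leaves €2,715 − €1,775 = €940 for coinsurance.
Patient's 50% share of €940 is €470.
So the patient owes €1,775 + €470 = €2,245 before any cap.
Year-to-date out-of-pocket becomes €225 + €2,245 = €2,470, still under the €4,250 maximum, so no cap applies.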